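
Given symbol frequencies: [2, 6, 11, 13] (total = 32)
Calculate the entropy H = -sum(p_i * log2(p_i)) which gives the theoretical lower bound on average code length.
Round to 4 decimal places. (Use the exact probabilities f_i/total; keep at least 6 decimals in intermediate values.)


Per-symbol terms -p_i * log2(p_i) with p_i = f_i/32:
  p = 2/32 = 0.062500: log2(p) = -4.000000, -p*log2(p) = 0.250000
  p = 6/32 = 0.187500: log2(p) = -2.415037, -p*log2(p) = 0.452820
  p = 11/32 = 0.343750: log2(p) = -1.540568, -p*log2(p) = 0.529570
  p = 13/32 = 0.406250: log2(p) = -1.299560, -p*log2(p) = 0.527946
H = 0.250000 + 0.452820 + 0.529570 + 0.527946 = 1.760336

H = 1.7603 bits/symbol


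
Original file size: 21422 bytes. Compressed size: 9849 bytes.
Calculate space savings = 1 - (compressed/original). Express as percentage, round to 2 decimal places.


ratio = compressed/original = 9849/21422 = 0.459761
savings = 1 - ratio = 1 - 0.459761 = 0.540239
as a percentage: 0.540239 * 100 = 54.02%

Space savings = 1 - 9849/21422 = 54.02%


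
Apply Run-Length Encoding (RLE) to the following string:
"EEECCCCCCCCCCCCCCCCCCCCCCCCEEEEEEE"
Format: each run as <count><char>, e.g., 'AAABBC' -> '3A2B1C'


Scanning runs left to right:
  i=0: run of 'E' x 3 -> '3E'
  i=3: run of 'C' x 24 -> '24C'
  i=27: run of 'E' x 7 -> '7E'

RLE = 3E24C7E


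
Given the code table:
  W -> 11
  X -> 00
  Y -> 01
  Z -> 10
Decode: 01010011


Decoding:
01 -> Y
01 -> Y
00 -> X
11 -> W


Result: YYXW


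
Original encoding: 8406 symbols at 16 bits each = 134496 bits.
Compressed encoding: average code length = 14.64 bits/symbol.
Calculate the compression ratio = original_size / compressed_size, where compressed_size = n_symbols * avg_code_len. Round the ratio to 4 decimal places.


original_size = n_symbols * orig_bits = 8406 * 16 = 134496 bits
compressed_size = n_symbols * avg_code_len = 8406 * 14.64 = 123063.84 bits
ratio = original_size / compressed_size = 134496 / 123063.84 = 1.0929

Compression ratio = 1.0929


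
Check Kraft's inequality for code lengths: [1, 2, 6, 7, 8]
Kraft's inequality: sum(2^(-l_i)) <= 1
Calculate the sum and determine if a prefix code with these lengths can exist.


Sum = 2^(-1) + 2^(-2) + 2^(-6) + 2^(-7) + 2^(-8)
    = 0.5 + 0.25 + 0.015625 + 0.0078125 + 0.00390625
    = 199/256 = 0.77734375
Since 0.77734375 <= 1, Kraft's inequality IS satisfied.
A prefix code with these lengths CAN exist.

Kraft sum = 0.77734375. Satisfied.


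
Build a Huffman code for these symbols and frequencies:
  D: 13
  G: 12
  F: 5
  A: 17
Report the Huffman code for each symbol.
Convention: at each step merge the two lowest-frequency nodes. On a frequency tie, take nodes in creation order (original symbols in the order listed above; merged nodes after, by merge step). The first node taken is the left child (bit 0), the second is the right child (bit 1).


Huffman tree construction:
Step 1: Merge F(5) + G(12) = 17
Step 2: Merge D(13) + A(17) = 30
Step 3: Merge (F+G)(17) + (D+A)(30) = 47
Read each symbol's code off the tree from the root (left child = 0, right child = 1).

Codes:
  D: 10 (length 2)
  G: 01 (length 2)
  F: 00 (length 2)
  A: 11 (length 2)
Average code length: 94/47 = 2.0000 bits/symbol


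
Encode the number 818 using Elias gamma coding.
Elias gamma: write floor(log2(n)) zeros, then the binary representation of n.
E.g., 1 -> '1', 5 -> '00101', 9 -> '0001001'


num_bits = floor(log2(818)) + 1 = 10
leading_zeros = num_bits - 1 = 9
binary(818) = 1100110010

Elias gamma(818) = '000000000' + '1100110010' = 0000000001100110010 (19 bits)


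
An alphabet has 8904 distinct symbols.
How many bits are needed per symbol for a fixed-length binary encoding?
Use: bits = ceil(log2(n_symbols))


log2(8904) = 13.1202
Bracket: 2^13 = 8192 < 8904 <= 2^14 = 16384
So ceil(log2(8904)) = 14

bits = ceil(log2(8904)) = ceil(13.1202) = 14 bits


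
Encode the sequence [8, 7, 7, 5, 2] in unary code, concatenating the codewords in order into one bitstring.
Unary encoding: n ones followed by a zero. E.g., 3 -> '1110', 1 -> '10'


Encode each number as n ones followed by a terminating 0:
  8 -> 111111110 (9 bits)
  7 -> 11111110 (8 bits)
  7 -> 11111110 (8 bits)
  5 -> 111110 (6 bits)
  2 -> 110 (3 bits)
Total length = 9 + 8 + 8 + 6 + 3 = 34 bits.

Unary([8, 7, 7, 5, 2]) = 1111111101111111011111110111110110 (34 bits)


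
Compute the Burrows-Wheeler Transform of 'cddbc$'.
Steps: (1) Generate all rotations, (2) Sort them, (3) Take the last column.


Rotations (sorted):
  0: $cddbc -> last char: c
  1: bc$cdd -> last char: d
  2: c$cddb -> last char: b
  3: cddbc$ -> last char: $
  4: dbc$cd -> last char: d
  5: ddbc$c -> last char: c


BWT = cdb$dc


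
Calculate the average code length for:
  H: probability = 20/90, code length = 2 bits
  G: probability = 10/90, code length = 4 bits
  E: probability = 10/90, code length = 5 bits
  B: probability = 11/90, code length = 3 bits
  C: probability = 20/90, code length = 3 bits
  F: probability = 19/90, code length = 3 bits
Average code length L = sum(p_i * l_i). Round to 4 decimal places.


Weighted contributions p_i * l_i:
  H: (20/90) * 2 = 40/90
  G: (10/90) * 4 = 40/90
  E: (10/90) * 5 = 50/90
  B: (11/90) * 3 = 33/90
  C: (20/90) * 3 = 60/90
  F: (19/90) * 3 = 57/90
Sum = (40 + 40 + 50 + 33 + 60 + 57)/90 = 280/90

L = 280/90 = 3.1111 bits/symbol


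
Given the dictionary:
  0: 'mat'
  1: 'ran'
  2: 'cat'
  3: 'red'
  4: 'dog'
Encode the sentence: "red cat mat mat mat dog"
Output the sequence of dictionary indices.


Look up each word in the dictionary:
  'red' -> 3
  'cat' -> 2
  'mat' -> 0
  'mat' -> 0
  'mat' -> 0
  'dog' -> 4

Encoded: [3, 2, 0, 0, 0, 4]


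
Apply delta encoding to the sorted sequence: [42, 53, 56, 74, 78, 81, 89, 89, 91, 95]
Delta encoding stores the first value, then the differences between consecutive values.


First value: 42
Deltas:
  53 - 42 = 11
  56 - 53 = 3
  74 - 56 = 18
  78 - 74 = 4
  81 - 78 = 3
  89 - 81 = 8
  89 - 89 = 0
  91 - 89 = 2
  95 - 91 = 4


Delta encoded: [42, 11, 3, 18, 4, 3, 8, 0, 2, 4]


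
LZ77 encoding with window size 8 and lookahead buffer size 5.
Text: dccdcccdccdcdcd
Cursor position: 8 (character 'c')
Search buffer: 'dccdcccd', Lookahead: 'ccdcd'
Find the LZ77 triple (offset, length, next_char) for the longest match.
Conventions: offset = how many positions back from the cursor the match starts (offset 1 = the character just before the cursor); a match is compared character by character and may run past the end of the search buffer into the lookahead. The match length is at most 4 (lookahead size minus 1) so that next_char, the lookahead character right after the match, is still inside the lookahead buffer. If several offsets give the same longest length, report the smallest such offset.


Try each offset into the search buffer:
  offset=1 (pos 7, char 'd'): match length 0
  offset=2 (pos 6, char 'c'): match length 1
  offset=3 (pos 5, char 'c'): match length 4
  offset=4 (pos 4, char 'c'): match length 2
  offset=5 (pos 3, char 'd'): match length 0
  offset=6 (pos 2, char 'c'): match length 1
  offset=7 (pos 1, char 'c'): match length 4
  offset=8 (pos 0, char 'd'): match length 0
Longest match has length 4, found at offsets 3, 7; take the smallest, offset 3.
next_char = character at position 8 + 4 = 12 -> 'd'

Best match: offset=3, length=4 (matching 'ccdc' starting at position 5)
LZ77 triple: (3, 4, 'd')


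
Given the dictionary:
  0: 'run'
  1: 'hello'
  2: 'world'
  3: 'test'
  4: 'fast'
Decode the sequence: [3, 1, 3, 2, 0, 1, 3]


Look up each index in the dictionary:
  3 -> 'test'
  1 -> 'hello'
  3 -> 'test'
  2 -> 'world'
  0 -> 'run'
  1 -> 'hello'
  3 -> 'test'

Decoded: "test hello test world run hello test"


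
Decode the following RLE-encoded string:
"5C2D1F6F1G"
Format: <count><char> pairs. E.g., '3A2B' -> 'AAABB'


Expanding each <count><char> pair:
  5C -> 'CCCCC'
  2D -> 'DD'
  1F -> 'F'
  6F -> 'FFFFFF'
  1G -> 'G'

Decoded = CCCCCDDFFFFFFFG


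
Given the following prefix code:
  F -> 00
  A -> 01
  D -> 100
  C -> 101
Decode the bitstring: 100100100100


Decoding step by step:
Bits 100 -> D
Bits 100 -> D
Bits 100 -> D
Bits 100 -> D


Decoded message: DDDD


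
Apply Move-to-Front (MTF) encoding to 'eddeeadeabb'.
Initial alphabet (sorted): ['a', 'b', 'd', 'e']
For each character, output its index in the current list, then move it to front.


MTF encoding:
'e': index 3 in ['a', 'b', 'd', 'e'] -> ['e', 'a', 'b', 'd']
'd': index 3 in ['e', 'a', 'b', 'd'] -> ['d', 'e', 'a', 'b']
'd': index 0 in ['d', 'e', 'a', 'b'] -> ['d', 'e', 'a', 'b']
'e': index 1 in ['d', 'e', 'a', 'b'] -> ['e', 'd', 'a', 'b']
'e': index 0 in ['e', 'd', 'a', 'b'] -> ['e', 'd', 'a', 'b']
'a': index 2 in ['e', 'd', 'a', 'b'] -> ['a', 'e', 'd', 'b']
'd': index 2 in ['a', 'e', 'd', 'b'] -> ['d', 'a', 'e', 'b']
'e': index 2 in ['d', 'a', 'e', 'b'] -> ['e', 'd', 'a', 'b']
'a': index 2 in ['e', 'd', 'a', 'b'] -> ['a', 'e', 'd', 'b']
'b': index 3 in ['a', 'e', 'd', 'b'] -> ['b', 'a', 'e', 'd']
'b': index 0 in ['b', 'a', 'e', 'd'] -> ['b', 'a', 'e', 'd']


Output: [3, 3, 0, 1, 0, 2, 2, 2, 2, 3, 0]


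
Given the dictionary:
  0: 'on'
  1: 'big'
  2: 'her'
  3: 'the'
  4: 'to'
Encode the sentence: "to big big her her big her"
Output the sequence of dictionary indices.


Look up each word in the dictionary:
  'to' -> 4
  'big' -> 1
  'big' -> 1
  'her' -> 2
  'her' -> 2
  'big' -> 1
  'her' -> 2

Encoded: [4, 1, 1, 2, 2, 1, 2]


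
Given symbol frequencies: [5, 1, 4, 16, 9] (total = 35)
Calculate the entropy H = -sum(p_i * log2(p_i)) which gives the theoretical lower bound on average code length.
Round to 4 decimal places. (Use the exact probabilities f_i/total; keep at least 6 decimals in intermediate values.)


Per-symbol terms -p_i * log2(p_i) with p_i = f_i/35:
  p = 5/35 = 0.142857: log2(p) = -2.807355, -p*log2(p) = 0.401051
  p = 1/35 = 0.028571: log2(p) = -5.129283, -p*log2(p) = 0.146551
  p = 4/35 = 0.114286: log2(p) = -3.129283, -p*log2(p) = 0.357632
  p = 16/35 = 0.457143: log2(p) = -1.129283, -p*log2(p) = 0.516244
  p = 9/35 = 0.257143: log2(p) = -1.959358, -p*log2(p) = 0.503835
H = 0.401051 + 0.146551 + 0.357632 + 0.516244 + 0.503835 = 1.925313

H = 1.9253 bits/symbol


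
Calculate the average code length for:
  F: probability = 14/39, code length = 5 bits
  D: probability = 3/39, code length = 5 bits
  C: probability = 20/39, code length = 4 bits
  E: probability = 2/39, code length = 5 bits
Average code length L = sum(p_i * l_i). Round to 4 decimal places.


Weighted contributions p_i * l_i:
  F: (14/39) * 5 = 70/39
  D: (3/39) * 5 = 15/39
  C: (20/39) * 4 = 80/39
  E: (2/39) * 5 = 10/39
Sum = (70 + 15 + 80 + 10)/39 = 175/39

L = 175/39 = 4.4872 bits/symbol


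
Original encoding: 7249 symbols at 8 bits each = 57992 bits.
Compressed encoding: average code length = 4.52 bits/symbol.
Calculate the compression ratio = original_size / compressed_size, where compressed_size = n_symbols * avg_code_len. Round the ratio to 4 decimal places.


original_size = n_symbols * orig_bits = 7249 * 8 = 57992 bits
compressed_size = n_symbols * avg_code_len = 7249 * 4.52 = 32765.48 bits
ratio = original_size / compressed_size = 57992 / 32765.48 = 1.7699

Compression ratio = 1.7699


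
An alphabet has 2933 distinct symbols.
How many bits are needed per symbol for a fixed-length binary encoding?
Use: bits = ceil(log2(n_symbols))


log2(2933) = 11.5182
Bracket: 2^11 = 2048 < 2933 <= 2^12 = 4096
So ceil(log2(2933)) = 12

bits = ceil(log2(2933)) = ceil(11.5182) = 12 bits


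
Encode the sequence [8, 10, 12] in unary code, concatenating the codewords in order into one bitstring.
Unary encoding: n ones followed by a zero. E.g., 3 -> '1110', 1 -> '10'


Encode each number as n ones followed by a terminating 0:
  8 -> 111111110 (9 bits)
  10 -> 11111111110 (11 bits)
  12 -> 1111111111110 (13 bits)
Total length = 9 + 11 + 13 = 33 bits.

Unary([8, 10, 12]) = 111111110111111111101111111111110 (33 bits)


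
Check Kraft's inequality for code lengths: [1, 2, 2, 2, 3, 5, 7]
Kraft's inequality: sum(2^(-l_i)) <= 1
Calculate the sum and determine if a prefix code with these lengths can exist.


Sum = 2^(-1) + 2^(-2) + 2^(-2) + 2^(-2) + 2^(-3) + 2^(-5) + 2^(-7)
    = 0.5 + 0.25 + 0.25 + 0.25 + 0.125 + 0.03125 + 0.0078125
    = 181/128 = 1.4140625
Since 1.4140625 > 1, Kraft's inequality is NOT satisfied.
A prefix code with these lengths CANNOT exist.

Kraft sum = 1.4140625. Not satisfied.


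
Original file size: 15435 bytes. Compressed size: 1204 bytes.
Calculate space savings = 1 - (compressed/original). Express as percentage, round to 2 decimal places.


ratio = compressed/original = 1204/15435 = 0.078005
savings = 1 - ratio = 1 - 0.078005 = 0.921995
as a percentage: 0.921995 * 100 = 92.2%

Space savings = 1 - 1204/15435 = 92.2%


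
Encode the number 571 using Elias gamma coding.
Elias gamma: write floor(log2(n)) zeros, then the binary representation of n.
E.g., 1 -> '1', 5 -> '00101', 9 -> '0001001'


num_bits = floor(log2(571)) + 1 = 10
leading_zeros = num_bits - 1 = 9
binary(571) = 1000111011

Elias gamma(571) = '000000000' + '1000111011' = 0000000001000111011 (19 bits)


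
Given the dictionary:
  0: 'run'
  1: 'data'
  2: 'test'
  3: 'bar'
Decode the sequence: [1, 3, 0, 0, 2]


Look up each index in the dictionary:
  1 -> 'data'
  3 -> 'bar'
  0 -> 'run'
  0 -> 'run'
  2 -> 'test'

Decoded: "data bar run run test"


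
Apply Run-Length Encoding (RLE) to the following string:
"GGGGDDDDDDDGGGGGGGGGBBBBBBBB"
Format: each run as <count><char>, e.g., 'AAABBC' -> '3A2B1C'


Scanning runs left to right:
  i=0: run of 'G' x 4 -> '4G'
  i=4: run of 'D' x 7 -> '7D'
  i=11: run of 'G' x 9 -> '9G'
  i=20: run of 'B' x 8 -> '8B'

RLE = 4G7D9G8B


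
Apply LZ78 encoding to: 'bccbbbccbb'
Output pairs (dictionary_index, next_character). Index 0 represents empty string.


LZ78 encoding steps:
Dictionary: {0: ''}
Step 1: w='' (idx 0), next='b' -> output (0, 'b'), add 'b' as idx 1
Step 2: w='' (idx 0), next='c' -> output (0, 'c'), add 'c' as idx 2
Step 3: w='c' (idx 2), next='b' -> output (2, 'b'), add 'cb' as idx 3
Step 4: w='b' (idx 1), next='b' -> output (1, 'b'), add 'bb' as idx 4
Step 5: w='c' (idx 2), next='c' -> output (2, 'c'), add 'cc' as idx 5
Step 6: w='bb' (idx 4), end of input -> output (4, '')


Encoded: [(0, 'b'), (0, 'c'), (2, 'b'), (1, 'b'), (2, 'c'), (4, '')]


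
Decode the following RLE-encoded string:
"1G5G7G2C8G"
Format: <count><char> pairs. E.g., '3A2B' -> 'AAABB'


Expanding each <count><char> pair:
  1G -> 'G'
  5G -> 'GGGGG'
  7G -> 'GGGGGGG'
  2C -> 'CC'
  8G -> 'GGGGGGGG'

Decoded = GGGGGGGGGGGGGCCGGGGGGGG


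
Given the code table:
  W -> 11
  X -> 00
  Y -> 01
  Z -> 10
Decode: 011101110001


Decoding:
01 -> Y
11 -> W
01 -> Y
11 -> W
00 -> X
01 -> Y


Result: YWYWXY


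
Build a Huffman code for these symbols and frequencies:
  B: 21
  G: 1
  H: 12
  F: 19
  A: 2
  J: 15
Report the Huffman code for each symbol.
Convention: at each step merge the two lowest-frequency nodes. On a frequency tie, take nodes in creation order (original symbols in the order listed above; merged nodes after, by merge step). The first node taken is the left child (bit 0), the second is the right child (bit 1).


Huffman tree construction:
Step 1: Merge G(1) + A(2) = 3
Step 2: Merge (G+A)(3) + H(12) = 15
Step 3: Merge J(15) + ((G+A)+H)(15) = 30
Step 4: Merge F(19) + B(21) = 40
Step 5: Merge (J+((G+A)+H))(30) + (F+B)(40) = 70
Read each symbol's code off the tree from the root (left child = 0, right child = 1).

Codes:
  B: 11 (length 2)
  G: 0100 (length 4)
  H: 011 (length 3)
  F: 10 (length 2)
  A: 0101 (length 4)
  J: 00 (length 2)
Average code length: 158/70 = 2.2571 bits/symbol


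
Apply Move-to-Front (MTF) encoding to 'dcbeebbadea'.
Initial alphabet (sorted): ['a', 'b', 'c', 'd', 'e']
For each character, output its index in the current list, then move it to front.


MTF encoding:
'd': index 3 in ['a', 'b', 'c', 'd', 'e'] -> ['d', 'a', 'b', 'c', 'e']
'c': index 3 in ['d', 'a', 'b', 'c', 'e'] -> ['c', 'd', 'a', 'b', 'e']
'b': index 3 in ['c', 'd', 'a', 'b', 'e'] -> ['b', 'c', 'd', 'a', 'e']
'e': index 4 in ['b', 'c', 'd', 'a', 'e'] -> ['e', 'b', 'c', 'd', 'a']
'e': index 0 in ['e', 'b', 'c', 'd', 'a'] -> ['e', 'b', 'c', 'd', 'a']
'b': index 1 in ['e', 'b', 'c', 'd', 'a'] -> ['b', 'e', 'c', 'd', 'a']
'b': index 0 in ['b', 'e', 'c', 'd', 'a'] -> ['b', 'e', 'c', 'd', 'a']
'a': index 4 in ['b', 'e', 'c', 'd', 'a'] -> ['a', 'b', 'e', 'c', 'd']
'd': index 4 in ['a', 'b', 'e', 'c', 'd'] -> ['d', 'a', 'b', 'e', 'c']
'e': index 3 in ['d', 'a', 'b', 'e', 'c'] -> ['e', 'd', 'a', 'b', 'c']
'a': index 2 in ['e', 'd', 'a', 'b', 'c'] -> ['a', 'e', 'd', 'b', 'c']


Output: [3, 3, 3, 4, 0, 1, 0, 4, 4, 3, 2]


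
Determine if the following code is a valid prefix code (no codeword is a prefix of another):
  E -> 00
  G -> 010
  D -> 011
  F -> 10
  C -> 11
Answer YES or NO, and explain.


Checking each pair (does one codeword prefix another?):
  E='00' vs G='010': no prefix
  E='00' vs D='011': no prefix
  E='00' vs F='10': no prefix
  E='00' vs C='11': no prefix
  G='010' vs E='00': no prefix
  G='010' vs D='011': no prefix
  G='010' vs F='10': no prefix
  G='010' vs C='11': no prefix
  D='011' vs E='00': no prefix
  D='011' vs G='010': no prefix
  D='011' vs F='10': no prefix
  D='011' vs C='11': no prefix
  F='10' vs E='00': no prefix
  F='10' vs G='010': no prefix
  F='10' vs D='011': no prefix
  F='10' vs C='11': no prefix
  C='11' vs E='00': no prefix
  C='11' vs G='010': no prefix
  C='11' vs D='011': no prefix
  C='11' vs F='10': no prefix
No violation found over all pairs.

YES -- this is a valid prefix code. No codeword is a prefix of any other codeword.


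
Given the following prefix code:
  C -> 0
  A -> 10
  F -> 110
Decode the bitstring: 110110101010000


Decoding step by step:
Bits 110 -> F
Bits 110 -> F
Bits 10 -> A
Bits 10 -> A
Bits 10 -> A
Bits 0 -> C
Bits 0 -> C
Bits 0 -> C


Decoded message: FFAAACCC


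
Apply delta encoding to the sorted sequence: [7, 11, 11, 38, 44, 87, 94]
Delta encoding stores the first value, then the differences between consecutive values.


First value: 7
Deltas:
  11 - 7 = 4
  11 - 11 = 0
  38 - 11 = 27
  44 - 38 = 6
  87 - 44 = 43
  94 - 87 = 7


Delta encoded: [7, 4, 0, 27, 6, 43, 7]


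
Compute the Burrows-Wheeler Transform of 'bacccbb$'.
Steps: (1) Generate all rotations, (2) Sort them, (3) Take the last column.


Rotations (sorted):
  0: $bacccbb -> last char: b
  1: acccbb$b -> last char: b
  2: b$bacccb -> last char: b
  3: bacccbb$ -> last char: $
  4: bb$baccc -> last char: c
  5: cbb$bacc -> last char: c
  6: ccbb$bac -> last char: c
  7: cccbb$ba -> last char: a


BWT = bbb$ccca


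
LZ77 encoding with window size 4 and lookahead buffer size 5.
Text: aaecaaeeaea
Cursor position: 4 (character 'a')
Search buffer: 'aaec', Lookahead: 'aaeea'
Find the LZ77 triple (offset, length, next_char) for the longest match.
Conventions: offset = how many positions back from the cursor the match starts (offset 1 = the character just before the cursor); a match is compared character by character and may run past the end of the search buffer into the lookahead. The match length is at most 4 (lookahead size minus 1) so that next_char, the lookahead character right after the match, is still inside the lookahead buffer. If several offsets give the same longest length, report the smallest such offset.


Try each offset into the search buffer:
  offset=1 (pos 3, char 'c'): match length 0
  offset=2 (pos 2, char 'e'): match length 0
  offset=3 (pos 1, char 'a'): match length 1
  offset=4 (pos 0, char 'a'): match length 3
Longest match has length 3 at offset 4.
next_char = character at position 4 + 3 = 7 -> 'e'

Best match: offset=4, length=3 (matching 'aae' starting at position 0)
LZ77 triple: (4, 3, 'e')


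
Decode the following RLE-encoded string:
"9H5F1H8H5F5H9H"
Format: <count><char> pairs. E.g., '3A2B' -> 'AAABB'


Expanding each <count><char> pair:
  9H -> 'HHHHHHHHH'
  5F -> 'FFFFF'
  1H -> 'H'
  8H -> 'HHHHHHHH'
  5F -> 'FFFFF'
  5H -> 'HHHHH'
  9H -> 'HHHHHHHHH'

Decoded = HHHHHHHHHFFFFFHHHHHHHHHFFFFFHHHHHHHHHHHHHH


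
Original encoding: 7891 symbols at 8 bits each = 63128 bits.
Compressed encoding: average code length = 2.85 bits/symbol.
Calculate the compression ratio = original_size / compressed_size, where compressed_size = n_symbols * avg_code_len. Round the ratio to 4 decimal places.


original_size = n_symbols * orig_bits = 7891 * 8 = 63128 bits
compressed_size = n_symbols * avg_code_len = 7891 * 2.85 = 22489.35 bits
ratio = original_size / compressed_size = 63128 / 22489.35 = 2.807

Compression ratio = 2.807


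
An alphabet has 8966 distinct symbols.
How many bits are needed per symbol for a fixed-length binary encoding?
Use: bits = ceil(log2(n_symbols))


log2(8966) = 13.1302
Bracket: 2^13 = 8192 < 8966 <= 2^14 = 16384
So ceil(log2(8966)) = 14

bits = ceil(log2(8966)) = ceil(13.1302) = 14 bits


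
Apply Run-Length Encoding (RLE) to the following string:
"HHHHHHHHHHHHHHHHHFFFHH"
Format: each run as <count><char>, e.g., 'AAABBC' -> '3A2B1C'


Scanning runs left to right:
  i=0: run of 'H' x 17 -> '17H'
  i=17: run of 'F' x 3 -> '3F'
  i=20: run of 'H' x 2 -> '2H'

RLE = 17H3F2H


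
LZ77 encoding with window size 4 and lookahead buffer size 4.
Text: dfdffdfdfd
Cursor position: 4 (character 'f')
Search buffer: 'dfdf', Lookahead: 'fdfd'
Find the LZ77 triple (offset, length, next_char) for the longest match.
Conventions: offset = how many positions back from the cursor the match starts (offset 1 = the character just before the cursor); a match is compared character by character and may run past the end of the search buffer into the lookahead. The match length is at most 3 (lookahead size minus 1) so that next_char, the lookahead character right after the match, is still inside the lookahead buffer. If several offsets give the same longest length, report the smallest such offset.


Try each offset into the search buffer:
  offset=1 (pos 3, char 'f'): match length 1
  offset=2 (pos 2, char 'd'): match length 0
  offset=3 (pos 1, char 'f'): match length 3
  offset=4 (pos 0, char 'd'): match length 0
Longest match has length 3 at offset 3.
next_char = character at position 4 + 3 = 7 -> 'd'

Best match: offset=3, length=3 (matching 'fdf' starting at position 1)
LZ77 triple: (3, 3, 'd')


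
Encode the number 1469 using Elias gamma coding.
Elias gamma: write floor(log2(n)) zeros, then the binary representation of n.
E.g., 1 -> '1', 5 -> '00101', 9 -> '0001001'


num_bits = floor(log2(1469)) + 1 = 11
leading_zeros = num_bits - 1 = 10
binary(1469) = 10110111101

Elias gamma(1469) = '0000000000' + '10110111101' = 000000000010110111101 (21 bits)


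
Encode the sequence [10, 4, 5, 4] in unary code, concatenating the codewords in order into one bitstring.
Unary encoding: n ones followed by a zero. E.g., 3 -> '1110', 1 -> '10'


Encode each number as n ones followed by a terminating 0:
  10 -> 11111111110 (11 bits)
  4 -> 11110 (5 bits)
  5 -> 111110 (6 bits)
  4 -> 11110 (5 bits)
Total length = 11 + 5 + 6 + 5 = 27 bits.

Unary([10, 4, 5, 4]) = 111111111101111011111011110 (27 bits)


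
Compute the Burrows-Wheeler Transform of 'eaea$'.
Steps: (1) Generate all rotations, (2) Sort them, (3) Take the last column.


Rotations (sorted):
  0: $eaea -> last char: a
  1: a$eae -> last char: e
  2: aea$e -> last char: e
  3: ea$ea -> last char: a
  4: eaea$ -> last char: $


BWT = aeea$


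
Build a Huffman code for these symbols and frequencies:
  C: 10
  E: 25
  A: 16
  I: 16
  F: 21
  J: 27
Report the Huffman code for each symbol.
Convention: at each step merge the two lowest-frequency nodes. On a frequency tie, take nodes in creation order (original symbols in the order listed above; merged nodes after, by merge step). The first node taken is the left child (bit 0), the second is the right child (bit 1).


Huffman tree construction:
Step 1: Merge C(10) + A(16) = 26
Step 2: Merge I(16) + F(21) = 37
Step 3: Merge E(25) + (C+A)(26) = 51
Step 4: Merge J(27) + (I+F)(37) = 64
Step 5: Merge (E+(C+A))(51) + (J+(I+F))(64) = 115
Read each symbol's code off the tree from the root (left child = 0, right child = 1).

Codes:
  C: 010 (length 3)
  E: 00 (length 2)
  A: 011 (length 3)
  I: 110 (length 3)
  F: 111 (length 3)
  J: 10 (length 2)
Average code length: 293/115 = 2.5478 bits/symbol


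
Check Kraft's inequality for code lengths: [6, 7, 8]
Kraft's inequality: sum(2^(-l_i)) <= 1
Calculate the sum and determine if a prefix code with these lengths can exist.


Sum = 2^(-6) + 2^(-7) + 2^(-8)
    = 0.015625 + 0.0078125 + 0.00390625
    = 7/256 = 0.02734375
Since 0.02734375 <= 1, Kraft's inequality IS satisfied.
A prefix code with these lengths CAN exist.

Kraft sum = 0.02734375. Satisfied.


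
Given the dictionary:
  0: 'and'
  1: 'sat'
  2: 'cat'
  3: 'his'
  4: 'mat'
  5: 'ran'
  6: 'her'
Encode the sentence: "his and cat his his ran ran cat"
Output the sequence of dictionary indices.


Look up each word in the dictionary:
  'his' -> 3
  'and' -> 0
  'cat' -> 2
  'his' -> 3
  'his' -> 3
  'ran' -> 5
  'ran' -> 5
  'cat' -> 2

Encoded: [3, 0, 2, 3, 3, 5, 5, 2]


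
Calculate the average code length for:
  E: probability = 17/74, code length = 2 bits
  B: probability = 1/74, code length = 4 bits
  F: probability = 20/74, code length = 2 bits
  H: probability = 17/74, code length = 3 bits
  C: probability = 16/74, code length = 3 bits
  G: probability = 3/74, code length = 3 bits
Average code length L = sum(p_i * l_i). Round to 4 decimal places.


Weighted contributions p_i * l_i:
  E: (17/74) * 2 = 34/74
  B: (1/74) * 4 = 4/74
  F: (20/74) * 2 = 40/74
  H: (17/74) * 3 = 51/74
  C: (16/74) * 3 = 48/74
  G: (3/74) * 3 = 9/74
Sum = (34 + 4 + 40 + 51 + 48 + 9)/74 = 186/74

L = 186/74 = 2.5135 bits/symbol


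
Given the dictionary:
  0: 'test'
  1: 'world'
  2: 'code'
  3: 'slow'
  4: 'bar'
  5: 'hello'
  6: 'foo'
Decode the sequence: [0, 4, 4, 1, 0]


Look up each index in the dictionary:
  0 -> 'test'
  4 -> 'bar'
  4 -> 'bar'
  1 -> 'world'
  0 -> 'test'

Decoded: "test bar bar world test"


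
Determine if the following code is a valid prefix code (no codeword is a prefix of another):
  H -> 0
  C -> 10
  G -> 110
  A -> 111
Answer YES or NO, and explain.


Checking each pair (does one codeword prefix another?):
  H='0' vs C='10': no prefix
  H='0' vs G='110': no prefix
  H='0' vs A='111': no prefix
  C='10' vs H='0': no prefix
  C='10' vs G='110': no prefix
  C='10' vs A='111': no prefix
  G='110' vs H='0': no prefix
  G='110' vs C='10': no prefix
  G='110' vs A='111': no prefix
  A='111' vs H='0': no prefix
  A='111' vs C='10': no prefix
  A='111' vs G='110': no prefix
No violation found over all pairs.

YES -- this is a valid prefix code. No codeword is a prefix of any other codeword.


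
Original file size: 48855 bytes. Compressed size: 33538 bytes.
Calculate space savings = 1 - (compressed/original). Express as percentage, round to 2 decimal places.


ratio = compressed/original = 33538/48855 = 0.68648
savings = 1 - ratio = 1 - 0.68648 = 0.31352
as a percentage: 0.31352 * 100 = 31.35%

Space savings = 1 - 33538/48855 = 31.35%


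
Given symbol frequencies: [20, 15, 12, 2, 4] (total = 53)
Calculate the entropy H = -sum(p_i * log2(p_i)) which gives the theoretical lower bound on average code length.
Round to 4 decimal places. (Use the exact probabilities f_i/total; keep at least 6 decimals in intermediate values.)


Per-symbol terms -p_i * log2(p_i) with p_i = f_i/53:
  p = 20/53 = 0.377358: log2(p) = -1.405992, -p*log2(p) = 0.530563
  p = 15/53 = 0.283019: log2(p) = -1.821030, -p*log2(p) = 0.515386
  p = 12/53 = 0.226415: log2(p) = -2.142958, -p*log2(p) = 0.485198
  p = 2/53 = 0.037736: log2(p) = -4.727920, -p*log2(p) = 0.178412
  p = 4/53 = 0.075472: log2(p) = -3.727920, -p*log2(p) = 0.281352
H = 0.530563 + 0.515386 + 0.485198 + 0.178412 + 0.281352 = 1.990911

H = 1.9909 bits/symbol


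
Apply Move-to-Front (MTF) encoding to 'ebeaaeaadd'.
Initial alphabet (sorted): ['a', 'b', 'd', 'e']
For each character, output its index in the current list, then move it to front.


MTF encoding:
'e': index 3 in ['a', 'b', 'd', 'e'] -> ['e', 'a', 'b', 'd']
'b': index 2 in ['e', 'a', 'b', 'd'] -> ['b', 'e', 'a', 'd']
'e': index 1 in ['b', 'e', 'a', 'd'] -> ['e', 'b', 'a', 'd']
'a': index 2 in ['e', 'b', 'a', 'd'] -> ['a', 'e', 'b', 'd']
'a': index 0 in ['a', 'e', 'b', 'd'] -> ['a', 'e', 'b', 'd']
'e': index 1 in ['a', 'e', 'b', 'd'] -> ['e', 'a', 'b', 'd']
'a': index 1 in ['e', 'a', 'b', 'd'] -> ['a', 'e', 'b', 'd']
'a': index 0 in ['a', 'e', 'b', 'd'] -> ['a', 'e', 'b', 'd']
'd': index 3 in ['a', 'e', 'b', 'd'] -> ['d', 'a', 'e', 'b']
'd': index 0 in ['d', 'a', 'e', 'b'] -> ['d', 'a', 'e', 'b']


Output: [3, 2, 1, 2, 0, 1, 1, 0, 3, 0]


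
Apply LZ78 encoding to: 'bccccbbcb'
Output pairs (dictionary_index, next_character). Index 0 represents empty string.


LZ78 encoding steps:
Dictionary: {0: ''}
Step 1: w='' (idx 0), next='b' -> output (0, 'b'), add 'b' as idx 1
Step 2: w='' (idx 0), next='c' -> output (0, 'c'), add 'c' as idx 2
Step 3: w='c' (idx 2), next='c' -> output (2, 'c'), add 'cc' as idx 3
Step 4: w='c' (idx 2), next='b' -> output (2, 'b'), add 'cb' as idx 4
Step 5: w='b' (idx 1), next='c' -> output (1, 'c'), add 'bc' as idx 5
Step 6: w='b' (idx 1), end of input -> output (1, '')


Encoded: [(0, 'b'), (0, 'c'), (2, 'c'), (2, 'b'), (1, 'c'), (1, '')]


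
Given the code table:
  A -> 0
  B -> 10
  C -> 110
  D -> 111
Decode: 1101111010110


Decoding:
110 -> C
111 -> D
10 -> B
10 -> B
110 -> C


Result: CDBBC


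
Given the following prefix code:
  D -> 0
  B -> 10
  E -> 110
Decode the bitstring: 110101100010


Decoding step by step:
Bits 110 -> E
Bits 10 -> B
Bits 110 -> E
Bits 0 -> D
Bits 0 -> D
Bits 10 -> B


Decoded message: EBEDDB


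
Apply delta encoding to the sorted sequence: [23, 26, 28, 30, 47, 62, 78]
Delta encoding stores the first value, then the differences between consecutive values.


First value: 23
Deltas:
  26 - 23 = 3
  28 - 26 = 2
  30 - 28 = 2
  47 - 30 = 17
  62 - 47 = 15
  78 - 62 = 16


Delta encoded: [23, 3, 2, 2, 17, 15, 16]


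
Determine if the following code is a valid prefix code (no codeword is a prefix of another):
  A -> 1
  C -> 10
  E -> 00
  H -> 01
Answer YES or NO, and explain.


Checking each pair (does one codeword prefix another?):
  A='1' vs C='10': prefix -- VIOLATION

NO -- this is NOT a valid prefix code. A (1) is a prefix of C (10).


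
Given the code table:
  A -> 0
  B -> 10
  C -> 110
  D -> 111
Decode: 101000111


Decoding:
10 -> B
10 -> B
0 -> A
0 -> A
111 -> D


Result: BBAAD


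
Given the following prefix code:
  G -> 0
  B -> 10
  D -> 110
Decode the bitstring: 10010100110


Decoding step by step:
Bits 10 -> B
Bits 0 -> G
Bits 10 -> B
Bits 10 -> B
Bits 0 -> G
Bits 110 -> D


Decoded message: BGBBGD


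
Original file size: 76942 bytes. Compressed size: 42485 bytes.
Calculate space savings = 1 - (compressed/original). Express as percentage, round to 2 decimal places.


ratio = compressed/original = 42485/76942 = 0.552169
savings = 1 - ratio = 1 - 0.552169 = 0.447831
as a percentage: 0.447831 * 100 = 44.78%

Space savings = 1 - 42485/76942 = 44.78%


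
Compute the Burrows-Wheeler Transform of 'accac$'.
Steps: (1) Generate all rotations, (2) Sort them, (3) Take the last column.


Rotations (sorted):
  0: $accac -> last char: c
  1: ac$acc -> last char: c
  2: accac$ -> last char: $
  3: c$acca -> last char: a
  4: cac$ac -> last char: c
  5: ccac$a -> last char: a


BWT = cc$aca


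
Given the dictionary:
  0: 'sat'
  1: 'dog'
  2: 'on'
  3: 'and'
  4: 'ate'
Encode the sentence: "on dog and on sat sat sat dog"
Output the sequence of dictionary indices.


Look up each word in the dictionary:
  'on' -> 2
  'dog' -> 1
  'and' -> 3
  'on' -> 2
  'sat' -> 0
  'sat' -> 0
  'sat' -> 0
  'dog' -> 1

Encoded: [2, 1, 3, 2, 0, 0, 0, 1]


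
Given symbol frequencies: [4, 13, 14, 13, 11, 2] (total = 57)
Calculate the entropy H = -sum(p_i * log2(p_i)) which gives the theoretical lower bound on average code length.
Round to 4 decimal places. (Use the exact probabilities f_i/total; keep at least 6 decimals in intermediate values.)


Per-symbol terms -p_i * log2(p_i) with p_i = f_i/57:
  p = 4/57 = 0.070175: log2(p) = -3.832890, -p*log2(p) = 0.268975
  p = 13/57 = 0.228070: log2(p) = -2.132450, -p*log2(p) = 0.486348
  p = 14/57 = 0.245614: log2(p) = -2.025535, -p*log2(p) = 0.497500
  p = 13/57 = 0.228070: log2(p) = -2.132450, -p*log2(p) = 0.486348
  p = 11/57 = 0.192982: log2(p) = -2.373458, -p*log2(p) = 0.458036
  p = 2/57 = 0.035088: log2(p) = -4.832890, -p*log2(p) = 0.169575
H = 0.268975 + 0.486348 + 0.497500 + 0.486348 + 0.458036 + 0.169575 = 2.366782

H = 2.3668 bits/symbol


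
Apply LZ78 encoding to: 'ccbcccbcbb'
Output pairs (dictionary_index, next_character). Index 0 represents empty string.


LZ78 encoding steps:
Dictionary: {0: ''}
Step 1: w='' (idx 0), next='c' -> output (0, 'c'), add 'c' as idx 1
Step 2: w='c' (idx 1), next='b' -> output (1, 'b'), add 'cb' as idx 2
Step 3: w='c' (idx 1), next='c' -> output (1, 'c'), add 'cc' as idx 3
Step 4: w='cb' (idx 2), next='c' -> output (2, 'c'), add 'cbc' as idx 4
Step 5: w='' (idx 0), next='b' -> output (0, 'b'), add 'b' as idx 5
Step 6: w='b' (idx 5), end of input -> output (5, '')


Encoded: [(0, 'c'), (1, 'b'), (1, 'c'), (2, 'c'), (0, 'b'), (5, '')]


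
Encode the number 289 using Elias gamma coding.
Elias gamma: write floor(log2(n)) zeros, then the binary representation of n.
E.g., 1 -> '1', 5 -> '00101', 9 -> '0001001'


num_bits = floor(log2(289)) + 1 = 9
leading_zeros = num_bits - 1 = 8
binary(289) = 100100001

Elias gamma(289) = '00000000' + '100100001' = 00000000100100001 (17 bits)


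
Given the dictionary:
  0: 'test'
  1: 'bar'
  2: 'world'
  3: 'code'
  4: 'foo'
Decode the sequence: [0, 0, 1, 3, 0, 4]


Look up each index in the dictionary:
  0 -> 'test'
  0 -> 'test'
  1 -> 'bar'
  3 -> 'code'
  0 -> 'test'
  4 -> 'foo'

Decoded: "test test bar code test foo"


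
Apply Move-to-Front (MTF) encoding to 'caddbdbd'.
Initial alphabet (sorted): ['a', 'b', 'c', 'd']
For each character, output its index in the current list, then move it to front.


MTF encoding:
'c': index 2 in ['a', 'b', 'c', 'd'] -> ['c', 'a', 'b', 'd']
'a': index 1 in ['c', 'a', 'b', 'd'] -> ['a', 'c', 'b', 'd']
'd': index 3 in ['a', 'c', 'b', 'd'] -> ['d', 'a', 'c', 'b']
'd': index 0 in ['d', 'a', 'c', 'b'] -> ['d', 'a', 'c', 'b']
'b': index 3 in ['d', 'a', 'c', 'b'] -> ['b', 'd', 'a', 'c']
'd': index 1 in ['b', 'd', 'a', 'c'] -> ['d', 'b', 'a', 'c']
'b': index 1 in ['d', 'b', 'a', 'c'] -> ['b', 'd', 'a', 'c']
'd': index 1 in ['b', 'd', 'a', 'c'] -> ['d', 'b', 'a', 'c']


Output: [2, 1, 3, 0, 3, 1, 1, 1]


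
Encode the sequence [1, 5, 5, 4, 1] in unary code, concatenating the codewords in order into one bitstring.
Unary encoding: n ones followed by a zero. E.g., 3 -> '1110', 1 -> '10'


Encode each number as n ones followed by a terminating 0:
  1 -> 10 (2 bits)
  5 -> 111110 (6 bits)
  5 -> 111110 (6 bits)
  4 -> 11110 (5 bits)
  1 -> 10 (2 bits)
Total length = 2 + 6 + 6 + 5 + 2 = 21 bits.

Unary([1, 5, 5, 4, 1]) = 101111101111101111010 (21 bits)


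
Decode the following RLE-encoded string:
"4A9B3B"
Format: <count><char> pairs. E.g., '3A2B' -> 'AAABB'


Expanding each <count><char> pair:
  4A -> 'AAAA'
  9B -> 'BBBBBBBBB'
  3B -> 'BBB'

Decoded = AAAABBBBBBBBBBBB


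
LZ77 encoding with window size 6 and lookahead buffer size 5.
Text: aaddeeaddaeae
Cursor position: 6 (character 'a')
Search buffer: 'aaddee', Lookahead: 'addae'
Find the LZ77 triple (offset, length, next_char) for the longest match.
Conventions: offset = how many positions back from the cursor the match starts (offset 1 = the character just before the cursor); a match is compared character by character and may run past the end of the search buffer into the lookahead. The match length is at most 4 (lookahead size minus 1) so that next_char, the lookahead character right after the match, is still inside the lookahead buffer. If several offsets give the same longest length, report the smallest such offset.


Try each offset into the search buffer:
  offset=1 (pos 5, char 'e'): match length 0
  offset=2 (pos 4, char 'e'): match length 0
  offset=3 (pos 3, char 'd'): match length 0
  offset=4 (pos 2, char 'd'): match length 0
  offset=5 (pos 1, char 'a'): match length 3
  offset=6 (pos 0, char 'a'): match length 1
Longest match has length 3 at offset 5.
next_char = character at position 6 + 3 = 9 -> 'a'

Best match: offset=5, length=3 (matching 'add' starting at position 1)
LZ77 triple: (5, 3, 'a')


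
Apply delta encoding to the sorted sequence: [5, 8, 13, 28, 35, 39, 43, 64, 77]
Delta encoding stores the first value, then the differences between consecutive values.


First value: 5
Deltas:
  8 - 5 = 3
  13 - 8 = 5
  28 - 13 = 15
  35 - 28 = 7
  39 - 35 = 4
  43 - 39 = 4
  64 - 43 = 21
  77 - 64 = 13


Delta encoded: [5, 3, 5, 15, 7, 4, 4, 21, 13]


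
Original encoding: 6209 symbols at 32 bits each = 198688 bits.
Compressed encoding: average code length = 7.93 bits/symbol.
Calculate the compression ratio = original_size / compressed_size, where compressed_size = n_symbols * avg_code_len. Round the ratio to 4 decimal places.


original_size = n_symbols * orig_bits = 6209 * 32 = 198688 bits
compressed_size = n_symbols * avg_code_len = 6209 * 7.93 = 49237.37 bits
ratio = original_size / compressed_size = 198688 / 49237.37 = 4.0353

Compression ratio = 4.0353


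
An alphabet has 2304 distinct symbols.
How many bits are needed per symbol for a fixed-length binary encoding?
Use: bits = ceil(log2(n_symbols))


log2(2304) = 11.1699
Bracket: 2^11 = 2048 < 2304 <= 2^12 = 4096
So ceil(log2(2304)) = 12

bits = ceil(log2(2304)) = ceil(11.1699) = 12 bits


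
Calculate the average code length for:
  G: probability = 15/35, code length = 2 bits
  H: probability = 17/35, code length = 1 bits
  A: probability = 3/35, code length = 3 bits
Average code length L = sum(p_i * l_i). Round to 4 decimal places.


Weighted contributions p_i * l_i:
  G: (15/35) * 2 = 30/35
  H: (17/35) * 1 = 17/35
  A: (3/35) * 3 = 9/35
Sum = (30 + 17 + 9)/35 = 56/35

L = 56/35 = 1.6000 bits/symbol


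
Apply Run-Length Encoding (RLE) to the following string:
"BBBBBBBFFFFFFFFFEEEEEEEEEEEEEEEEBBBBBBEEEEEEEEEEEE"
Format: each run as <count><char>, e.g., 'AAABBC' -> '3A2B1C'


Scanning runs left to right:
  i=0: run of 'B' x 7 -> '7B'
  i=7: run of 'F' x 9 -> '9F'
  i=16: run of 'E' x 16 -> '16E'
  i=32: run of 'B' x 6 -> '6B'
  i=38: run of 'E' x 12 -> '12E'

RLE = 7B9F16E6B12E


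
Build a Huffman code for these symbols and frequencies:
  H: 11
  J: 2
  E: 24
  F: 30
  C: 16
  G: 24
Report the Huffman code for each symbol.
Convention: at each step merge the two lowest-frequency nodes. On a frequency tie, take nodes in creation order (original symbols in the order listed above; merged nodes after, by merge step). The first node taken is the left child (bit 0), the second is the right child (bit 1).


Huffman tree construction:
Step 1: Merge J(2) + H(11) = 13
Step 2: Merge (J+H)(13) + C(16) = 29
Step 3: Merge E(24) + G(24) = 48
Step 4: Merge ((J+H)+C)(29) + F(30) = 59
Step 5: Merge (E+G)(48) + (((J+H)+C)+F)(59) = 107
Read each symbol's code off the tree from the root (left child = 0, right child = 1).

Codes:
  H: 1001 (length 4)
  J: 1000 (length 4)
  E: 00 (length 2)
  F: 11 (length 2)
  C: 101 (length 3)
  G: 01 (length 2)
Average code length: 256/107 = 2.3925 bits/symbol


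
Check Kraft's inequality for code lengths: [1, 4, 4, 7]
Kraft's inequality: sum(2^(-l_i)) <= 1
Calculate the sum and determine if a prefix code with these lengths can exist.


Sum = 2^(-1) + 2^(-4) + 2^(-4) + 2^(-7)
    = 0.5 + 0.0625 + 0.0625 + 0.0078125
    = 81/128 = 0.6328125
Since 0.6328125 <= 1, Kraft's inequality IS satisfied.
A prefix code with these lengths CAN exist.

Kraft sum = 0.6328125. Satisfied.
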